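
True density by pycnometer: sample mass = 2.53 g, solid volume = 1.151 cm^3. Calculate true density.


TD = 2.53 / 1.151 = 2.198 g/cm^3

2.198


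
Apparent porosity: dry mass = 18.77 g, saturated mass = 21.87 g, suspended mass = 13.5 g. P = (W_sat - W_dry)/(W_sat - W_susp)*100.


P = (21.87 - 18.77) / (21.87 - 13.5) * 100 = 3.1 / 8.37 * 100 = 37.0%

37.0


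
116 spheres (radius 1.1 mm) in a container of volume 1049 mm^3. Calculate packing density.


V_sphere = 4/3*pi*1.1^3 = 5.5753 mm^3
Total V = 116*5.5753 = 646.7348 mm^3
PD = 646.7348 / 1049 = 0.617

0.617


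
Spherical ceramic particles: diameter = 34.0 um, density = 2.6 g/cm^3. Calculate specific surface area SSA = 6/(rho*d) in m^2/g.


SSA = 6 / (2.6 * 34.0) = 0.068 m^2/g

0.068


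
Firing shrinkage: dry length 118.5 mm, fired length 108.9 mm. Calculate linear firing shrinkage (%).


FS = (118.5 - 108.9) / 118.5 * 100 = 8.1%

8.1


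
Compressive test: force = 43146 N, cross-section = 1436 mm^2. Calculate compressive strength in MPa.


CS = 43146 / 1436 = 30.0 MPa

30.0


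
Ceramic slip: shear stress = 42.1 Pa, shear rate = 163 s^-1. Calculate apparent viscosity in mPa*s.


eta = tau/gamma * 1000 = 42.1/163 * 1000 = 258.3 mPa*s

258.3


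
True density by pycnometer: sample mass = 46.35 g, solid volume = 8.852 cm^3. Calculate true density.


TD = 46.35 / 8.852 = 5.236 g/cm^3

5.236


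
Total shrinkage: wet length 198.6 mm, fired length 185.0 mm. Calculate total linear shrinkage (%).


TS = (198.6 - 185.0) / 198.6 * 100 = 6.85%

6.85


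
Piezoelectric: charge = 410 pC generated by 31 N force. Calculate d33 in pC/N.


d33 = 410 / 31 = 13.2 pC/N

13.2


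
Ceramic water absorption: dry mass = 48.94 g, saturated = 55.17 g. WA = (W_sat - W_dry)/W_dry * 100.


WA = (55.17 - 48.94) / 48.94 * 100 = 12.73%

12.73


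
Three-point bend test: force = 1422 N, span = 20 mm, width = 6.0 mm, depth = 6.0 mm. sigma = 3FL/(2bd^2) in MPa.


sigma = 3*1422*20/(2*6.0*6.0^2) = 197.5 MPa

197.5


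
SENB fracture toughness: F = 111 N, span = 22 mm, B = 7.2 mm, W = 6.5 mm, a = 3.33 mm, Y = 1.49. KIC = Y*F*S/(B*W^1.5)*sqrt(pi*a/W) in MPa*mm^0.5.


KIC = 1.49*111*22/(7.2*6.5^1.5)*sqrt(pi*3.33/6.5) = 38.69

38.69


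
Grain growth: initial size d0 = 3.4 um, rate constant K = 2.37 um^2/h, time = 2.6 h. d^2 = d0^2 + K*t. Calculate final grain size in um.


d^2 = 3.4^2 + 2.37*2.6 = 17.722
d = sqrt(17.722) = 4.21 um

4.21


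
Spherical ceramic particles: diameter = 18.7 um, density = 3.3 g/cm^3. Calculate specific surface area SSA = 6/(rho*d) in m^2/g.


SSA = 6 / (3.3 * 18.7) = 0.097 m^2/g

0.097


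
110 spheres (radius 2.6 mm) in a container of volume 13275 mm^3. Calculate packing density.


V_sphere = 4/3*pi*2.6^3 = 73.6222 mm^3
Total V = 110*73.6222 = 8098.442 mm^3
PD = 8098.442 / 13275 = 0.61

0.61


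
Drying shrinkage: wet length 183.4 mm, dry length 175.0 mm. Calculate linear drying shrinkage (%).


DS = (183.4 - 175.0) / 183.4 * 100 = 4.58%

4.58


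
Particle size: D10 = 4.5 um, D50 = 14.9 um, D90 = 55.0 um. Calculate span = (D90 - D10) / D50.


Span = (55.0 - 4.5) / 14.9 = 50.5 / 14.9 = 3.389

3.389


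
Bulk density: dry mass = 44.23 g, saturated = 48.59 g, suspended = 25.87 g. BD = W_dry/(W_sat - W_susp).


BD = 44.23 / (48.59 - 25.87) = 44.23 / 22.72 = 1.947 g/cm^3

1.947


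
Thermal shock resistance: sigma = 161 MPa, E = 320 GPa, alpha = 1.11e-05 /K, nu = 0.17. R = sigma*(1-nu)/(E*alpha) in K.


R = 161*(1-0.17)/(320*1000*1.11e-05) = 38 K

38


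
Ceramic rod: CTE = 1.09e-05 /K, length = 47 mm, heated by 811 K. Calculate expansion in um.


dL = 1.09e-05 * 47 * 811 * 1000 = 415.475 um

415.475


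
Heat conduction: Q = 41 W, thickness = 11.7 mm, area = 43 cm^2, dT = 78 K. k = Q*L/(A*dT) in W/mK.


k = 41*11.7/1000/(43/10000*78) = 1.43 W/mK

1.43


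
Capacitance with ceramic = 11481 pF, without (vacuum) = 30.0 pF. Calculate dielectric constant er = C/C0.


er = 11481 / 30.0 = 382.7

382.7


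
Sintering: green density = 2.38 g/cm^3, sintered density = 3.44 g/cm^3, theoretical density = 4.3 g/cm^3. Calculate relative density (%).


Relative = 3.44 / 4.3 * 100 = 80.0%

80.0


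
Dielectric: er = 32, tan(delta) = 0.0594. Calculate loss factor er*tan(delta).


Loss = 32 * 0.0594 = 1.901

1.901


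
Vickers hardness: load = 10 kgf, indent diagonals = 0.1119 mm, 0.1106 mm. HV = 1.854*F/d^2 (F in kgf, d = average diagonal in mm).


d_avg = (0.1119+0.1106)/2 = 0.11125 mm
HV = 1.854*10/0.11125^2 = 1498

1498


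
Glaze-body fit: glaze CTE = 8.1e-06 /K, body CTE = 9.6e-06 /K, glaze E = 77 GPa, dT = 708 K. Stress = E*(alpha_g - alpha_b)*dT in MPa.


Stress = 77*1000*(8.1e-06 - 9.6e-06)*708 = -81.8 MPa

-81.8


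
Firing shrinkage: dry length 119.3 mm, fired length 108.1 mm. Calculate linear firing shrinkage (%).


FS = (119.3 - 108.1) / 119.3 * 100 = 9.39%

9.39


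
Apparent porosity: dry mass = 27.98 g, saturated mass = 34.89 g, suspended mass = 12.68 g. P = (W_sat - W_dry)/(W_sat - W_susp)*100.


P = (34.89 - 27.98) / (34.89 - 12.68) * 100 = 6.91 / 22.21 * 100 = 31.1%

31.1


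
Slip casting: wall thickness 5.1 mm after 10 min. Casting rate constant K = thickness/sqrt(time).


K = 5.1 / sqrt(10) = 5.1 / 3.1623 = 1.613 mm/min^0.5

1.613


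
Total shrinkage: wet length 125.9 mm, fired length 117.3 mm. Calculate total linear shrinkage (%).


TS = (125.9 - 117.3) / 125.9 * 100 = 6.83%

6.83


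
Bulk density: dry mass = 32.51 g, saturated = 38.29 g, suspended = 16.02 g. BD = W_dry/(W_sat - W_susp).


BD = 32.51 / (38.29 - 16.02) = 32.51 / 22.27 = 1.46 g/cm^3

1.46


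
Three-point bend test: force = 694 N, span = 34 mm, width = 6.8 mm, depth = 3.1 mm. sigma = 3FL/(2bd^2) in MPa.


sigma = 3*694*34/(2*6.8*3.1^2) = 541.6 MPa

541.6


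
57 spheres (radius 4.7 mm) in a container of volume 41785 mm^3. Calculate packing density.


V_sphere = 4/3*pi*4.7^3 = 434.8928 mm^3
Total V = 57*434.8928 = 24788.8896 mm^3
PD = 24788.8896 / 41785 = 0.593

0.593


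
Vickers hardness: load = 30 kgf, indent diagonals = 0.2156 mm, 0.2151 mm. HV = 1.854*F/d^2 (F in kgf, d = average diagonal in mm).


d_avg = (0.2156+0.2151)/2 = 0.21535 mm
HV = 1.854*30/0.21535^2 = 1199

1199


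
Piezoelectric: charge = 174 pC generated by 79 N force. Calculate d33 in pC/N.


d33 = 174 / 79 = 2.2 pC/N

2.2


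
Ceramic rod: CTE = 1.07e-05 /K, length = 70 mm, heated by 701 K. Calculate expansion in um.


dL = 1.07e-05 * 70 * 701 * 1000 = 525.049 um

525.049


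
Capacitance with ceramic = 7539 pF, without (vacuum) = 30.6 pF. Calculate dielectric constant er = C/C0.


er = 7539 / 30.6 = 246.37

246.37


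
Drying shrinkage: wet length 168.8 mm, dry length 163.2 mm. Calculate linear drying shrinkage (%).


DS = (168.8 - 163.2) / 168.8 * 100 = 3.32%

3.32


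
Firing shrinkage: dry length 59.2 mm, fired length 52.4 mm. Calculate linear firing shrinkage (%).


FS = (59.2 - 52.4) / 59.2 * 100 = 11.49%

11.49


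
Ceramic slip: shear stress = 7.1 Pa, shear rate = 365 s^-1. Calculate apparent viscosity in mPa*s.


eta = tau/gamma * 1000 = 7.1/365 * 1000 = 19.5 mPa*s

19.5


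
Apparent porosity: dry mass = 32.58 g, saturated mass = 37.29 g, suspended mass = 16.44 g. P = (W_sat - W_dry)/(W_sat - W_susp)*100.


P = (37.29 - 32.58) / (37.29 - 16.44) * 100 = 4.71 / 20.85 * 100 = 22.6%

22.6


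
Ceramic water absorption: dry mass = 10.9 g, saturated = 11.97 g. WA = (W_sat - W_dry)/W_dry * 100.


WA = (11.97 - 10.9) / 10.9 * 100 = 9.82%

9.82


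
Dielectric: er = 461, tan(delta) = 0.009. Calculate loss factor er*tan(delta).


Loss = 461 * 0.009 = 4.149

4.149


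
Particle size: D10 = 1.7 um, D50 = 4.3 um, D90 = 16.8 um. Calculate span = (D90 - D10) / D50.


Span = (16.8 - 1.7) / 4.3 = 15.1 / 4.3 = 3.512

3.512


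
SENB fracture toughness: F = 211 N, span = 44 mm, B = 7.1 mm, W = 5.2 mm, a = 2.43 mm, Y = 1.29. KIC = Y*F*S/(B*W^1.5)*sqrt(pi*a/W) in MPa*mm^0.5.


KIC = 1.29*211*44/(7.1*5.2^1.5)*sqrt(pi*2.43/5.2) = 172.36

172.36


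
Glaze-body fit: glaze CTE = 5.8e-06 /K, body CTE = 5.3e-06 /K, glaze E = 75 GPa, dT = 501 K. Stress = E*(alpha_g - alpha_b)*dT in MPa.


Stress = 75*1000*(5.8e-06 - 5.3e-06)*501 = 18.8 MPa

18.8


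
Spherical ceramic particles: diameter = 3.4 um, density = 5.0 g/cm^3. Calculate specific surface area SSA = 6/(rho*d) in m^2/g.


SSA = 6 / (5.0 * 3.4) = 0.353 m^2/g

0.353


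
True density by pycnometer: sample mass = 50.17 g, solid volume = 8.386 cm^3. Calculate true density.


TD = 50.17 / 8.386 = 5.983 g/cm^3

5.983


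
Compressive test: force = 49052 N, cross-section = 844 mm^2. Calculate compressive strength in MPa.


CS = 49052 / 844 = 58.1 MPa

58.1


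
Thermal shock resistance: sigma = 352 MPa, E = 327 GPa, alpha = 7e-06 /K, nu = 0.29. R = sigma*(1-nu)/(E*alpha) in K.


R = 352*(1-0.29)/(327*1000*7e-06) = 109 K

109


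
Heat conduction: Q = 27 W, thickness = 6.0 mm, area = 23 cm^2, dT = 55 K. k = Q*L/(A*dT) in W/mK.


k = 27*6.0/1000/(23/10000*55) = 1.28 W/mK

1.28


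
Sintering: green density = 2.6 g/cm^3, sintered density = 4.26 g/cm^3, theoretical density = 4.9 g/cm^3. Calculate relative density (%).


Relative = 4.26 / 4.9 * 100 = 86.9%

86.9


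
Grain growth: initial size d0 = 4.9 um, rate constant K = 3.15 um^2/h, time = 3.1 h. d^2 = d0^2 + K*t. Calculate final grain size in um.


d^2 = 4.9^2 + 3.15*3.1 = 33.775
d = sqrt(33.775) = 5.81 um

5.81


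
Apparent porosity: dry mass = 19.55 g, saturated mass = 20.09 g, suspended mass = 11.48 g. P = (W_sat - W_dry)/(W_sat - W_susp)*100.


P = (20.09 - 19.55) / (20.09 - 11.48) * 100 = 0.54 / 8.61 * 100 = 6.3%

6.3


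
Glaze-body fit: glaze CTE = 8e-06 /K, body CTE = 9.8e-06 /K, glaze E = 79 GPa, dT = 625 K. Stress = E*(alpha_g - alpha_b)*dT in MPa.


Stress = 79*1000*(8e-06 - 9.8e-06)*625 = -88.9 MPa

-88.9


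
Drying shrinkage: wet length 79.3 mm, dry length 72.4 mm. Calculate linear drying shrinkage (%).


DS = (79.3 - 72.4) / 79.3 * 100 = 8.7%

8.7


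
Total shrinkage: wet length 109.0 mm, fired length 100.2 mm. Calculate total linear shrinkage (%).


TS = (109.0 - 100.2) / 109.0 * 100 = 8.07%

8.07


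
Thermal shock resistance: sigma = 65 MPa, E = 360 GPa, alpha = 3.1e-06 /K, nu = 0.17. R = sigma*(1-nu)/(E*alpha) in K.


R = 65*(1-0.17)/(360*1000*3.1e-06) = 48 K

48


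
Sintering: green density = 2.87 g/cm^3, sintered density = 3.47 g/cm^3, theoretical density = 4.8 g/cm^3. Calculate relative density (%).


Relative = 3.47 / 4.8 * 100 = 72.3%

72.3


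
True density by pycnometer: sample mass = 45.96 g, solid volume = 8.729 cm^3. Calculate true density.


TD = 45.96 / 8.729 = 5.265 g/cm^3

5.265


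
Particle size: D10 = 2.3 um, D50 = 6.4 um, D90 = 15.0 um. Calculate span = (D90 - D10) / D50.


Span = (15.0 - 2.3) / 6.4 = 12.7 / 6.4 = 1.984

1.984


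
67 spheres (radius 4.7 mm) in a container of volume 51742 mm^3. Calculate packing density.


V_sphere = 4/3*pi*4.7^3 = 434.8928 mm^3
Total V = 67*434.8928 = 29137.8176 mm^3
PD = 29137.8176 / 51742 = 0.563

0.563


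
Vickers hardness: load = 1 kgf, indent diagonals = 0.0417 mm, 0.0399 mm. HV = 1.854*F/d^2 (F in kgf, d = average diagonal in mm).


d_avg = (0.0417+0.0399)/2 = 0.0408 mm
HV = 1.854*1/0.0408^2 = 1114

1114


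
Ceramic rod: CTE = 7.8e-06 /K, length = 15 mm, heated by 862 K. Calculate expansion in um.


dL = 7.8e-06 * 15 * 862 * 1000 = 100.854 um

100.854


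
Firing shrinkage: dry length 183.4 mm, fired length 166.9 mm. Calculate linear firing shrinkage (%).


FS = (183.4 - 166.9) / 183.4 * 100 = 9.0%

9.0


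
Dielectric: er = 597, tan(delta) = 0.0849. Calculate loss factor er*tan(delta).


Loss = 597 * 0.0849 = 50.685

50.685


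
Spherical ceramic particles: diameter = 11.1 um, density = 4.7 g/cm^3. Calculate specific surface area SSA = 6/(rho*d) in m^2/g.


SSA = 6 / (4.7 * 11.1) = 0.115 m^2/g

0.115


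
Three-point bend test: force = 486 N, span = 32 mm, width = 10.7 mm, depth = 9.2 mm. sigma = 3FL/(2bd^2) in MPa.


sigma = 3*486*32/(2*10.7*9.2^2) = 25.8 MPa

25.8


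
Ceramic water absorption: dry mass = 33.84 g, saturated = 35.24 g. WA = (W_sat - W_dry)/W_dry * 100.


WA = (35.24 - 33.84) / 33.84 * 100 = 4.14%

4.14


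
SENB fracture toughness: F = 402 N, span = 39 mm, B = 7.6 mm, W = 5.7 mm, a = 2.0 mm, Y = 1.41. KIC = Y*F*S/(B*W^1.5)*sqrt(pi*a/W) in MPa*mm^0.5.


KIC = 1.41*402*39/(7.6*5.7^1.5)*sqrt(pi*2.0/5.7) = 224.41

224.41


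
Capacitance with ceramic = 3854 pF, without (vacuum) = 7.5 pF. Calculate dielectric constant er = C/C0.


er = 3854 / 7.5 = 513.87

513.87


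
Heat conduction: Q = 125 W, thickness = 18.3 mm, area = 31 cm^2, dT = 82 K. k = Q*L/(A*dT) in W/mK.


k = 125*18.3/1000/(31/10000*82) = 9.0 W/mK

9.0


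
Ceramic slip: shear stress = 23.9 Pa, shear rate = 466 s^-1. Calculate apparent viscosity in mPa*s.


eta = tau/gamma * 1000 = 23.9/466 * 1000 = 51.3 mPa*s

51.3


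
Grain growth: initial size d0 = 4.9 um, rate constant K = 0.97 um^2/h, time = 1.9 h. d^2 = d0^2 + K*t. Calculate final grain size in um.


d^2 = 4.9^2 + 0.97*1.9 = 25.853
d = sqrt(25.853) = 5.08 um

5.08


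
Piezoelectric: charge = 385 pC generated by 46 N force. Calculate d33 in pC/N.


d33 = 385 / 46 = 8.4 pC/N

8.4


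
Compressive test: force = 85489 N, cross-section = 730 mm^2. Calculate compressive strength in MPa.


CS = 85489 / 730 = 117.1 MPa

117.1


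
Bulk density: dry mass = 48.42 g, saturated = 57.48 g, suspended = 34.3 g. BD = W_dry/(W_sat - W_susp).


BD = 48.42 / (57.48 - 34.3) = 48.42 / 23.18 = 2.089 g/cm^3

2.089


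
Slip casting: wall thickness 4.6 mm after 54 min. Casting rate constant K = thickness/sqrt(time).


K = 4.6 / sqrt(54) = 4.6 / 7.3485 = 0.626 mm/min^0.5

0.626


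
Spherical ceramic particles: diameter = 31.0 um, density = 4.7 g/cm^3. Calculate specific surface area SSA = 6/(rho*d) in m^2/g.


SSA = 6 / (4.7 * 31.0) = 0.041 m^2/g

0.041


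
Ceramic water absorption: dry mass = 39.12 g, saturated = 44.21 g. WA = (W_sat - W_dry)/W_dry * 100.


WA = (44.21 - 39.12) / 39.12 * 100 = 13.01%

13.01


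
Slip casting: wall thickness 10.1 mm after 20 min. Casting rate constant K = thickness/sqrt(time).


K = 10.1 / sqrt(20) = 10.1 / 4.4721 = 2.258 mm/min^0.5

2.258


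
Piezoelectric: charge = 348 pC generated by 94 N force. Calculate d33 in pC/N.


d33 = 348 / 94 = 3.7 pC/N

3.7


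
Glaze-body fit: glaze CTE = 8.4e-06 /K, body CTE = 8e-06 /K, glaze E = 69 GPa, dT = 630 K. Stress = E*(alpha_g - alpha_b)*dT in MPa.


Stress = 69*1000*(8.4e-06 - 8e-06)*630 = 17.4 MPa

17.4


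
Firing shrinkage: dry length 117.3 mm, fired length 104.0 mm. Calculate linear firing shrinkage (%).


FS = (117.3 - 104.0) / 117.3 * 100 = 11.34%

11.34


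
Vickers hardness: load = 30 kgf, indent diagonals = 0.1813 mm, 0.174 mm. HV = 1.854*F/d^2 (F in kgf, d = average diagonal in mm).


d_avg = (0.1813+0.174)/2 = 0.17765 mm
HV = 1.854*30/0.17765^2 = 1762

1762


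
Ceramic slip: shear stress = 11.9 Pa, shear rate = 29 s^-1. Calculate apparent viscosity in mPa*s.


eta = tau/gamma * 1000 = 11.9/29 * 1000 = 410.3 mPa*s

410.3


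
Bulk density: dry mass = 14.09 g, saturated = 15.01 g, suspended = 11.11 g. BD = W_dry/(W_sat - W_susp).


BD = 14.09 / (15.01 - 11.11) = 14.09 / 3.9 = 3.613 g/cm^3

3.613


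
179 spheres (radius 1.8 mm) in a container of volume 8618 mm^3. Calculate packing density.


V_sphere = 4/3*pi*1.8^3 = 24.429 mm^3
Total V = 179*24.429 = 4372.791 mm^3
PD = 4372.791 / 8618 = 0.507

0.507


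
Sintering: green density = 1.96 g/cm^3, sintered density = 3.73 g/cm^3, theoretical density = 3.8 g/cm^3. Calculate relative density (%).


Relative = 3.73 / 3.8 * 100 = 98.2%

98.2


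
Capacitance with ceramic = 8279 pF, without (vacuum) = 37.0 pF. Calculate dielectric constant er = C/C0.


er = 8279 / 37.0 = 223.76

223.76


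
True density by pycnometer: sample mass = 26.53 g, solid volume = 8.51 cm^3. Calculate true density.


TD = 26.53 / 8.51 = 3.118 g/cm^3

3.118


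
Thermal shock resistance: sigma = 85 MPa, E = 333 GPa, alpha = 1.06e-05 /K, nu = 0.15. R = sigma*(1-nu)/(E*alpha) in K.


R = 85*(1-0.15)/(333*1000*1.06e-05) = 20 K

20


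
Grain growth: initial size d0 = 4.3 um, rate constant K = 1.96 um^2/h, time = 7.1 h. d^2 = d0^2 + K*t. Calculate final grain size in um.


d^2 = 4.3^2 + 1.96*7.1 = 32.406
d = sqrt(32.406) = 5.69 um

5.69


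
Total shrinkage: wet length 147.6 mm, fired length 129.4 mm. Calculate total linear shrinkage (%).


TS = (147.6 - 129.4) / 147.6 * 100 = 12.33%

12.33


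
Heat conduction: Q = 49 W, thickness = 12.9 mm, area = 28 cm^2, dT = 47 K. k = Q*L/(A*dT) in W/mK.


k = 49*12.9/1000/(28/10000*47) = 4.8 W/mK

4.8


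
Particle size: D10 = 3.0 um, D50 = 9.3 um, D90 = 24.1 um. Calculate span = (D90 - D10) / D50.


Span = (24.1 - 3.0) / 9.3 = 21.1 / 9.3 = 2.269

2.269


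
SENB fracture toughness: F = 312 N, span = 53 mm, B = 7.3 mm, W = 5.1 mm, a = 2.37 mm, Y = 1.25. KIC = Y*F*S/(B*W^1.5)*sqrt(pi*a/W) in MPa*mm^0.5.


KIC = 1.25*312*53/(7.3*5.1^1.5)*sqrt(pi*2.37/5.1) = 297.05

297.05


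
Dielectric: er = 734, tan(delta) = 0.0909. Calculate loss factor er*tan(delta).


Loss = 734 * 0.0909 = 66.721

66.721


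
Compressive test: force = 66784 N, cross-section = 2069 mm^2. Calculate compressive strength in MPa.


CS = 66784 / 2069 = 32.3 MPa

32.3


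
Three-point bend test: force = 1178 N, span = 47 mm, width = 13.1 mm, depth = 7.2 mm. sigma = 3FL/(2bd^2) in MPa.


sigma = 3*1178*47/(2*13.1*7.2^2) = 122.3 MPa

122.3


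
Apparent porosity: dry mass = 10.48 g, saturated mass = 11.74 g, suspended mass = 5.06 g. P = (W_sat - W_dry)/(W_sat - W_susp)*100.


P = (11.74 - 10.48) / (11.74 - 5.06) * 100 = 1.26 / 6.68 * 100 = 18.9%

18.9


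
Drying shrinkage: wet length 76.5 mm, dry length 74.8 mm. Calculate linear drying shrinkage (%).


DS = (76.5 - 74.8) / 76.5 * 100 = 2.22%

2.22


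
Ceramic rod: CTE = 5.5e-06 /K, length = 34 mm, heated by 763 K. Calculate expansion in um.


dL = 5.5e-06 * 34 * 763 * 1000 = 142.681 um

142.681


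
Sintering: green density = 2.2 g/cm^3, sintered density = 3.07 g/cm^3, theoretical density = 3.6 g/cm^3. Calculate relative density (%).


Relative = 3.07 / 3.6 * 100 = 85.3%

85.3


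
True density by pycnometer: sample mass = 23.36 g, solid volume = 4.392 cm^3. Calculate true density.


TD = 23.36 / 4.392 = 5.319 g/cm^3

5.319


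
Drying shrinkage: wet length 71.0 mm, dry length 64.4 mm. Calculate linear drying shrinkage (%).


DS = (71.0 - 64.4) / 71.0 * 100 = 9.3%

9.3


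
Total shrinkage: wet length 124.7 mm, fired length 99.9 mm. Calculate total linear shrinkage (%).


TS = (124.7 - 99.9) / 124.7 * 100 = 19.89%

19.89


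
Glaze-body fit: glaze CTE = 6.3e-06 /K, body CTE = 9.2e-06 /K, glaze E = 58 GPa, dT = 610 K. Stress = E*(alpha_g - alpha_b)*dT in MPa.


Stress = 58*1000*(6.3e-06 - 9.2e-06)*610 = -102.6 MPa

-102.6


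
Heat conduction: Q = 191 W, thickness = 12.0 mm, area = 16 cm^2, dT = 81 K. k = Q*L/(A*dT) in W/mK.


k = 191*12.0/1000/(16/10000*81) = 17.69 W/mK

17.69


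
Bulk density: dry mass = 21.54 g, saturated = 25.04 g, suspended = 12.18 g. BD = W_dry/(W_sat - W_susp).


BD = 21.54 / (25.04 - 12.18) = 21.54 / 12.86 = 1.675 g/cm^3

1.675


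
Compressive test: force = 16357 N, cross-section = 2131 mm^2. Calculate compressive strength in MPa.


CS = 16357 / 2131 = 7.7 MPa

7.7


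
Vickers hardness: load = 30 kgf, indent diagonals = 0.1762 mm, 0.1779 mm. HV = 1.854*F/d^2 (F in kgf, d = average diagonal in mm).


d_avg = (0.1762+0.1779)/2 = 0.17705 mm
HV = 1.854*30/0.17705^2 = 1774

1774


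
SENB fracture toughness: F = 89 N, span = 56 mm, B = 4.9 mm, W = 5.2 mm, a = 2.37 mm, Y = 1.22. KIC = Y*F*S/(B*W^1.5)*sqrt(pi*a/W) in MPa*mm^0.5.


KIC = 1.22*89*56/(4.9*5.2^1.5)*sqrt(pi*2.37/5.2) = 125.22

125.22


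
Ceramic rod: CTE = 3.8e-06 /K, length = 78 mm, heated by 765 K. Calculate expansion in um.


dL = 3.8e-06 * 78 * 765 * 1000 = 226.746 um

226.746


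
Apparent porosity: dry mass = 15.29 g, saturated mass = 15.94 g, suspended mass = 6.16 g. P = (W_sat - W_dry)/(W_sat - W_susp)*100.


P = (15.94 - 15.29) / (15.94 - 6.16) * 100 = 0.65 / 9.78 * 100 = 6.6%

6.6


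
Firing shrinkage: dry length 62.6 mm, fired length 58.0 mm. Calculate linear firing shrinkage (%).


FS = (62.6 - 58.0) / 62.6 * 100 = 7.35%

7.35


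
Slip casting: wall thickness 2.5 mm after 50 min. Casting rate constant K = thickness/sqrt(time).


K = 2.5 / sqrt(50) = 2.5 / 7.0711 = 0.354 mm/min^0.5

0.354


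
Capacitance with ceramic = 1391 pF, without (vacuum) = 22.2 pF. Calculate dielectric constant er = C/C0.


er = 1391 / 22.2 = 62.66

62.66


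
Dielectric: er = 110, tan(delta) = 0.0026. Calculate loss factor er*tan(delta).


Loss = 110 * 0.0026 = 0.286

0.286


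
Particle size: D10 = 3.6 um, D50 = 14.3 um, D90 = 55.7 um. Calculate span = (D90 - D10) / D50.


Span = (55.7 - 3.6) / 14.3 = 52.1 / 14.3 = 3.643

3.643


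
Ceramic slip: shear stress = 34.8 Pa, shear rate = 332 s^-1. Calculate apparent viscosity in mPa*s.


eta = tau/gamma * 1000 = 34.8/332 * 1000 = 104.8 mPa*s

104.8


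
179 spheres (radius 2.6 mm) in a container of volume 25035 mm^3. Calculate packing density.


V_sphere = 4/3*pi*2.6^3 = 73.6222 mm^3
Total V = 179*73.6222 = 13178.3738 mm^3
PD = 13178.3738 / 25035 = 0.526

0.526


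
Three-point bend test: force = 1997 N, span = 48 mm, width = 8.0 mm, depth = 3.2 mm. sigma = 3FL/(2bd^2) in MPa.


sigma = 3*1997*48/(2*8.0*3.2^2) = 1755.2 MPa

1755.2


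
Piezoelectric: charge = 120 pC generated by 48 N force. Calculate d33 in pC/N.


d33 = 120 / 48 = 2.5 pC/N

2.5


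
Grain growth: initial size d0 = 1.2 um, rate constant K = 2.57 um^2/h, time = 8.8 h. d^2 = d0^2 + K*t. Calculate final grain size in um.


d^2 = 1.2^2 + 2.57*8.8 = 24.056
d = sqrt(24.056) = 4.9 um

4.9


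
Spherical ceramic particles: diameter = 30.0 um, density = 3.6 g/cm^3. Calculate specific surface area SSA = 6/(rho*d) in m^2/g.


SSA = 6 / (3.6 * 30.0) = 0.056 m^2/g

0.056


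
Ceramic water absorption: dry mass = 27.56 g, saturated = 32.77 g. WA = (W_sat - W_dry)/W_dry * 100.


WA = (32.77 - 27.56) / 27.56 * 100 = 18.9%

18.9


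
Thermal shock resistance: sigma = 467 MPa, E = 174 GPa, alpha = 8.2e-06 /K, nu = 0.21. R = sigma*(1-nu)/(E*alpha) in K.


R = 467*(1-0.21)/(174*1000*8.2e-06) = 259 K

259


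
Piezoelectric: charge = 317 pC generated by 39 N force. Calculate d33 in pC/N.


d33 = 317 / 39 = 8.1 pC/N

8.1


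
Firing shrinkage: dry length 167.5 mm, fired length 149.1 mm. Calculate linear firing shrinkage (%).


FS = (167.5 - 149.1) / 167.5 * 100 = 10.99%

10.99


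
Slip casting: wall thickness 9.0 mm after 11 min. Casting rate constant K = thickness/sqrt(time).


K = 9.0 / sqrt(11) = 9.0 / 3.3166 = 2.714 mm/min^0.5

2.714


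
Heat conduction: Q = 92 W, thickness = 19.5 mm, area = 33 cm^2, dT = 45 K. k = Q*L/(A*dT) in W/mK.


k = 92*19.5/1000/(33/10000*45) = 12.08 W/mK

12.08


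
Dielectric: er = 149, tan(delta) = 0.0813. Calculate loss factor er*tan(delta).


Loss = 149 * 0.0813 = 12.114

12.114


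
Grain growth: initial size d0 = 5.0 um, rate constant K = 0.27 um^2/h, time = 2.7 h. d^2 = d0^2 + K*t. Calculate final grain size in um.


d^2 = 5.0^2 + 0.27*2.7 = 25.729
d = sqrt(25.729) = 5.07 um

5.07


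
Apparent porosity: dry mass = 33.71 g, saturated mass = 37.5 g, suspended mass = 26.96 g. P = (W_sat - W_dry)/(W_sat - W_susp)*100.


P = (37.5 - 33.71) / (37.5 - 26.96) * 100 = 3.79 / 10.54 * 100 = 36.0%

36.0


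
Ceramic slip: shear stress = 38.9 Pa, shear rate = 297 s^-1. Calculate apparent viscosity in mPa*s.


eta = tau/gamma * 1000 = 38.9/297 * 1000 = 131.0 mPa*s

131.0


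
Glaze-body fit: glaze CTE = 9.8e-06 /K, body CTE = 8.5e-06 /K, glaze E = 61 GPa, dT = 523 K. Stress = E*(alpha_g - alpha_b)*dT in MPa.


Stress = 61*1000*(9.8e-06 - 8.5e-06)*523 = 41.5 MPa

41.5


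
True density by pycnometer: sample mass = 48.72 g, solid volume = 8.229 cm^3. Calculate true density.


TD = 48.72 / 8.229 = 5.921 g/cm^3

5.921


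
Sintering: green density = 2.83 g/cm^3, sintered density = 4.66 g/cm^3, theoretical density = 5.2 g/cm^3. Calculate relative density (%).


Relative = 4.66 / 5.2 * 100 = 89.6%

89.6


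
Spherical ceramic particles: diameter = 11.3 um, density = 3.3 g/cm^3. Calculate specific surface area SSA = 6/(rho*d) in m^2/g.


SSA = 6 / (3.3 * 11.3) = 0.161 m^2/g

0.161


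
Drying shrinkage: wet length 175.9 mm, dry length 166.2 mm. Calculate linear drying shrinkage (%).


DS = (175.9 - 166.2) / 175.9 * 100 = 5.51%

5.51


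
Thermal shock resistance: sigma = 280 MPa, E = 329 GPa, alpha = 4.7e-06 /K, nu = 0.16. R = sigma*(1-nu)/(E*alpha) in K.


R = 280*(1-0.16)/(329*1000*4.7e-06) = 152 K

152


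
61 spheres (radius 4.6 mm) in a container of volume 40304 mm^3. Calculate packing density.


V_sphere = 4/3*pi*4.6^3 = 407.7201 mm^3
Total V = 61*407.7201 = 24870.9261 mm^3
PD = 24870.9261 / 40304 = 0.617

0.617


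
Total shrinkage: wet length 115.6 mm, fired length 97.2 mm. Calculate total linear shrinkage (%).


TS = (115.6 - 97.2) / 115.6 * 100 = 15.92%

15.92


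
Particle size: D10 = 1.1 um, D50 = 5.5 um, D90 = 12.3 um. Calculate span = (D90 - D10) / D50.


Span = (12.3 - 1.1) / 5.5 = 11.2 / 5.5 = 2.036

2.036


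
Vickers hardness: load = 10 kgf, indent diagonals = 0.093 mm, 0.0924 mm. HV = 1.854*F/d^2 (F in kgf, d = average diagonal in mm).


d_avg = (0.093+0.0924)/2 = 0.0927 mm
HV = 1.854*10/0.0927^2 = 2157

2157


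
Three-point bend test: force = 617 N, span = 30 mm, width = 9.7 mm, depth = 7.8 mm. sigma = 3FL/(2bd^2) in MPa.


sigma = 3*617*30/(2*9.7*7.8^2) = 47.0 MPa

47.0


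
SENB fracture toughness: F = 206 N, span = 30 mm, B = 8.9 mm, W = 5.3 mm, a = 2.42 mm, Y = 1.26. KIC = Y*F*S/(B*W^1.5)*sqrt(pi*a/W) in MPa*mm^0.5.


KIC = 1.26*206*30/(8.9*5.3^1.5)*sqrt(pi*2.42/5.3) = 85.88

85.88


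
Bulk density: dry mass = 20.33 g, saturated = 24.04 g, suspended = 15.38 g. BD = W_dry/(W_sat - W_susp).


BD = 20.33 / (24.04 - 15.38) = 20.33 / 8.66 = 2.348 g/cm^3

2.348


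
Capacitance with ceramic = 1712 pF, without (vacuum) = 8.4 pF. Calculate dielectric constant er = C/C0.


er = 1712 / 8.4 = 203.81

203.81


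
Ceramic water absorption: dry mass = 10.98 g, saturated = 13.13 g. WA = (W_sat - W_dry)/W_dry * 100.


WA = (13.13 - 10.98) / 10.98 * 100 = 19.58%

19.58


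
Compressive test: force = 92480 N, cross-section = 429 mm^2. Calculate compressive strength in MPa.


CS = 92480 / 429 = 215.6 MPa

215.6


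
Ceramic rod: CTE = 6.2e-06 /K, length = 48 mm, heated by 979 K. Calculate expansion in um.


dL = 6.2e-06 * 48 * 979 * 1000 = 291.35 um

291.35


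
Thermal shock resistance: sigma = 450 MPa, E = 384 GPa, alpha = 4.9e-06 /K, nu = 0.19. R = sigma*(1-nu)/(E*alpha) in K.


R = 450*(1-0.19)/(384*1000*4.9e-06) = 194 K

194


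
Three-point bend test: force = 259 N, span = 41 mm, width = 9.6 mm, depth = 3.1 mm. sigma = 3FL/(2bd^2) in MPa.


sigma = 3*259*41/(2*9.6*3.1^2) = 172.7 MPa

172.7


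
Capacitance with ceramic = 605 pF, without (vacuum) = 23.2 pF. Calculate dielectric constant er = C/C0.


er = 605 / 23.2 = 26.08

26.08


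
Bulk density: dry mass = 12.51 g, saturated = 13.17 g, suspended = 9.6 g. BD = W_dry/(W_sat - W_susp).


BD = 12.51 / (13.17 - 9.6) = 12.51 / 3.57 = 3.504 g/cm^3

3.504


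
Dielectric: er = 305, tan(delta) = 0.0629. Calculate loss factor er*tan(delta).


Loss = 305 * 0.0629 = 19.185

19.185


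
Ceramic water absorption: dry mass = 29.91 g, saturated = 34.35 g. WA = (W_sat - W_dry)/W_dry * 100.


WA = (34.35 - 29.91) / 29.91 * 100 = 14.84%

14.84


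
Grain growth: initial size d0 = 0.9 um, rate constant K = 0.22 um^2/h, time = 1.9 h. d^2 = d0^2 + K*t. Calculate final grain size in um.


d^2 = 0.9^2 + 0.22*1.9 = 1.228
d = sqrt(1.228) = 1.11 um

1.11


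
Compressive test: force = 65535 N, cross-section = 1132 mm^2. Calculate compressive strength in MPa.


CS = 65535 / 1132 = 57.9 MPa

57.9


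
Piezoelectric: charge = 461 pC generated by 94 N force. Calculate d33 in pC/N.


d33 = 461 / 94 = 4.9 pC/N

4.9


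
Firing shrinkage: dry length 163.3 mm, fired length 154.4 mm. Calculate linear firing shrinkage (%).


FS = (163.3 - 154.4) / 163.3 * 100 = 5.45%

5.45


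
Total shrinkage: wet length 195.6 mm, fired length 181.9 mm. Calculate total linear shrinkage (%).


TS = (195.6 - 181.9) / 195.6 * 100 = 7.0%

7.0


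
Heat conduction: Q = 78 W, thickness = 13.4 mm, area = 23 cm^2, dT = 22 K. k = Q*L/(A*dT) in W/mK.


k = 78*13.4/1000/(23/10000*22) = 20.66 W/mK

20.66


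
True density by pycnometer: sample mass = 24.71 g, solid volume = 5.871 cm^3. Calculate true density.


TD = 24.71 / 5.871 = 4.209 g/cm^3

4.209


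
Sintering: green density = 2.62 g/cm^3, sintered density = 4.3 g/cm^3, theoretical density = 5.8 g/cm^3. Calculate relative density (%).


Relative = 4.3 / 5.8 * 100 = 74.1%

74.1


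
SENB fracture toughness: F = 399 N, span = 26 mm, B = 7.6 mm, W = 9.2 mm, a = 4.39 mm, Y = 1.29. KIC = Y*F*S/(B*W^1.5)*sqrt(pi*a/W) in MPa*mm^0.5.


KIC = 1.29*399*26/(7.6*9.2^1.5)*sqrt(pi*4.39/9.2) = 77.26

77.26


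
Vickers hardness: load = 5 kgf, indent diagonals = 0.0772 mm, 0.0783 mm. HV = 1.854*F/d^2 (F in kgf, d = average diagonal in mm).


d_avg = (0.0772+0.0783)/2 = 0.07775 mm
HV = 1.854*5/0.07775^2 = 1533

1533


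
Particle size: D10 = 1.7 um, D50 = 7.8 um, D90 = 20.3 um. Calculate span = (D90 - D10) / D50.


Span = (20.3 - 1.7) / 7.8 = 18.6 / 7.8 = 2.385

2.385


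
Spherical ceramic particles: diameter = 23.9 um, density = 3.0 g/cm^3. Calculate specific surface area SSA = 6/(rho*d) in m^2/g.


SSA = 6 / (3.0 * 23.9) = 0.084 m^2/g

0.084


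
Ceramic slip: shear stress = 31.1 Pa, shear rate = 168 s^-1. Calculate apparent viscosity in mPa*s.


eta = tau/gamma * 1000 = 31.1/168 * 1000 = 185.1 mPa*s

185.1


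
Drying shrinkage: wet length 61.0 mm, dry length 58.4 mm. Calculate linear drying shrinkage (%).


DS = (61.0 - 58.4) / 61.0 * 100 = 4.26%

4.26


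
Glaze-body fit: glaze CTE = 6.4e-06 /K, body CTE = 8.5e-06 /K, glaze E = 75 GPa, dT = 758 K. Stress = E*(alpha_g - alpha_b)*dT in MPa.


Stress = 75*1000*(6.4e-06 - 8.5e-06)*758 = -119.4 MPa

-119.4


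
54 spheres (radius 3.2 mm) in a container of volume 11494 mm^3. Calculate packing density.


V_sphere = 4/3*pi*3.2^3 = 137.2583 mm^3
Total V = 54*137.2583 = 7411.9482 mm^3
PD = 7411.9482 / 11494 = 0.645

0.645


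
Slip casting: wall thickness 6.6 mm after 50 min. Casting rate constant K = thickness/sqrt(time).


K = 6.6 / sqrt(50) = 6.6 / 7.0711 = 0.933 mm/min^0.5

0.933


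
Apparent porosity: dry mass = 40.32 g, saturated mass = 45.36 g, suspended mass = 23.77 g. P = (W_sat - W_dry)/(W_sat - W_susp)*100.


P = (45.36 - 40.32) / (45.36 - 23.77) * 100 = 5.04 / 21.59 * 100 = 23.3%

23.3


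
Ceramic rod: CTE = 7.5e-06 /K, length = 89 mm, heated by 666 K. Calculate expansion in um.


dL = 7.5e-06 * 89 * 666 * 1000 = 444.555 um

444.555


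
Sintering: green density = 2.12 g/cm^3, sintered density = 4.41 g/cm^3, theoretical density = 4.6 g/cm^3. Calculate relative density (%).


Relative = 4.41 / 4.6 * 100 = 95.9%

95.9


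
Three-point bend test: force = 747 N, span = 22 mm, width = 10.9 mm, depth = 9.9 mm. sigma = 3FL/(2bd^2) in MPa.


sigma = 3*747*22/(2*10.9*9.9^2) = 23.1 MPa

23.1


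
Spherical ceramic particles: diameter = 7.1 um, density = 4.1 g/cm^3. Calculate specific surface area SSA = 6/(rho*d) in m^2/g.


SSA = 6 / (4.1 * 7.1) = 0.206 m^2/g

0.206


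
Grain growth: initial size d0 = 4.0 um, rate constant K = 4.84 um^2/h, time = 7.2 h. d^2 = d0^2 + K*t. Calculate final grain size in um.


d^2 = 4.0^2 + 4.84*7.2 = 50.848
d = sqrt(50.848) = 7.13 um

7.13


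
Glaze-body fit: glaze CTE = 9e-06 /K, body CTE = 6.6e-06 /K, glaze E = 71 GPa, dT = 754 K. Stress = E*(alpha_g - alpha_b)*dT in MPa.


Stress = 71*1000*(9e-06 - 6.6e-06)*754 = 128.5 MPa

128.5


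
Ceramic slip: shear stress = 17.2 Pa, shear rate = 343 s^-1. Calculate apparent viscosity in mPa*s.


eta = tau/gamma * 1000 = 17.2/343 * 1000 = 50.1 mPa*s

50.1


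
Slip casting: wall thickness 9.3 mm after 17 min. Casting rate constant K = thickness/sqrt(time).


K = 9.3 / sqrt(17) = 9.3 / 4.1231 = 2.256 mm/min^0.5

2.256


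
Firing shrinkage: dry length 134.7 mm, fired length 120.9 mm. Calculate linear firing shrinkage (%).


FS = (134.7 - 120.9) / 134.7 * 100 = 10.24%

10.24


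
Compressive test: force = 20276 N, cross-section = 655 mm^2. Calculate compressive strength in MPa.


CS = 20276 / 655 = 31.0 MPa

31.0


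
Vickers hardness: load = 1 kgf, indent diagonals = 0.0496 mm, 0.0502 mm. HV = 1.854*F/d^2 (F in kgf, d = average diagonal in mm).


d_avg = (0.0496+0.0502)/2 = 0.0499 mm
HV = 1.854*1/0.0499^2 = 745

745


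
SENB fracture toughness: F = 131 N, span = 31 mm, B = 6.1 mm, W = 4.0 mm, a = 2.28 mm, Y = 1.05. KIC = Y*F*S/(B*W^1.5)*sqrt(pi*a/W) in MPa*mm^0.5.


KIC = 1.05*131*31/(6.1*4.0^1.5)*sqrt(pi*2.28/4.0) = 116.93

116.93


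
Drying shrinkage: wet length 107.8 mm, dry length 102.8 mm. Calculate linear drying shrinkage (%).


DS = (107.8 - 102.8) / 107.8 * 100 = 4.64%

4.64


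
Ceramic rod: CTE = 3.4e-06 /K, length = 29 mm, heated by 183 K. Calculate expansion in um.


dL = 3.4e-06 * 29 * 183 * 1000 = 18.044 um

18.044


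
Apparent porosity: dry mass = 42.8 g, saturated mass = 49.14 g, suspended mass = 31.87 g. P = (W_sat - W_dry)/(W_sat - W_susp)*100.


P = (49.14 - 42.8) / (49.14 - 31.87) * 100 = 6.34 / 17.27 * 100 = 36.7%

36.7


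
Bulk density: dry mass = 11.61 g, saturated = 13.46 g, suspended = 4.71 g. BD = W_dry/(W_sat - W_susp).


BD = 11.61 / (13.46 - 4.71) = 11.61 / 8.75 = 1.327 g/cm^3

1.327


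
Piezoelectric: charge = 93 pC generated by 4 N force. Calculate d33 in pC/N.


d33 = 93 / 4 = 23.3 pC/N

23.3


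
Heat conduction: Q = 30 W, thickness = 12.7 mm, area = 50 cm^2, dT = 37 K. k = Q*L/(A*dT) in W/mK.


k = 30*12.7/1000/(50/10000*37) = 2.06 W/mK

2.06


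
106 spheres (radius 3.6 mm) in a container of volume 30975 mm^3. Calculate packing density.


V_sphere = 4/3*pi*3.6^3 = 195.4322 mm^3
Total V = 106*195.4322 = 20715.8132 mm^3
PD = 20715.8132 / 30975 = 0.669

0.669


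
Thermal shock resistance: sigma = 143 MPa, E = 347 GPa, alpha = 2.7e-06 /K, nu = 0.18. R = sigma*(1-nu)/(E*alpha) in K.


R = 143*(1-0.18)/(347*1000*2.7e-06) = 125 K

125


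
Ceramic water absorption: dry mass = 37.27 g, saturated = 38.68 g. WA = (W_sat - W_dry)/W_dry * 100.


WA = (38.68 - 37.27) / 37.27 * 100 = 3.78%

3.78


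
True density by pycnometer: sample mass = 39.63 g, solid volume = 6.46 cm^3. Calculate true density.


TD = 39.63 / 6.46 = 6.135 g/cm^3

6.135


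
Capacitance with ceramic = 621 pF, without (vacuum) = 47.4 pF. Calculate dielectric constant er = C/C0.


er = 621 / 47.4 = 13.1

13.1


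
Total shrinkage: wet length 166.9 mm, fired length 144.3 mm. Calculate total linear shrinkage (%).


TS = (166.9 - 144.3) / 166.9 * 100 = 13.54%

13.54


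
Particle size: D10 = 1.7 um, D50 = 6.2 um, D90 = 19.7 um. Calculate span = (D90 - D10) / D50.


Span = (19.7 - 1.7) / 6.2 = 18.0 / 6.2 = 2.903

2.903


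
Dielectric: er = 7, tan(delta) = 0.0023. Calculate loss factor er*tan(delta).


Loss = 7 * 0.0023 = 0.016

0.016


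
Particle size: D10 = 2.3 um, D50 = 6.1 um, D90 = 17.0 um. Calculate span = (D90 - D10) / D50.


Span = (17.0 - 2.3) / 6.1 = 14.7 / 6.1 = 2.41

2.41


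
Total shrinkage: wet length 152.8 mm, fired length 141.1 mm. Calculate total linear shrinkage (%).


TS = (152.8 - 141.1) / 152.8 * 100 = 7.66%

7.66


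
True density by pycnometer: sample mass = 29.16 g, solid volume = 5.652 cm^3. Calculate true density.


TD = 29.16 / 5.652 = 5.159 g/cm^3

5.159


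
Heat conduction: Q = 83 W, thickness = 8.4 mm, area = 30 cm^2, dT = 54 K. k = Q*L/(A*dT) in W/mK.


k = 83*8.4/1000/(30/10000*54) = 4.3 W/mK

4.3


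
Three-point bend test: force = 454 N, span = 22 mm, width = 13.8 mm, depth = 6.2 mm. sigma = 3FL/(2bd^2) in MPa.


sigma = 3*454*22/(2*13.8*6.2^2) = 28.2 MPa

28.2


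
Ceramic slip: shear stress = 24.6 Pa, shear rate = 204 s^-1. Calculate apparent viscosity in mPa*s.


eta = tau/gamma * 1000 = 24.6/204 * 1000 = 120.6 mPa*s

120.6


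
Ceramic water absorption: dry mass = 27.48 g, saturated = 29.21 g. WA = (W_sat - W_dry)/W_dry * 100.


WA = (29.21 - 27.48) / 27.48 * 100 = 6.3%

6.3


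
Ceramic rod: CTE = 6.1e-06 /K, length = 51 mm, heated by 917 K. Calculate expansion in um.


dL = 6.1e-06 * 51 * 917 * 1000 = 285.279 um

285.279


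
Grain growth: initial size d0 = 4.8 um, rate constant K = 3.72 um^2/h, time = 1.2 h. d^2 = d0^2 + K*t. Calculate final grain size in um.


d^2 = 4.8^2 + 3.72*1.2 = 27.504
d = sqrt(27.504) = 5.24 um

5.24


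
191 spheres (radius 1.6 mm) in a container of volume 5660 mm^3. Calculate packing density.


V_sphere = 4/3*pi*1.6^3 = 17.1573 mm^3
Total V = 191*17.1573 = 3277.0443 mm^3
PD = 3277.0443 / 5660 = 0.579

0.579


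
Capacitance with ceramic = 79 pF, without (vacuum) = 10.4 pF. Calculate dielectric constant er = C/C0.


er = 79 / 10.4 = 7.6

7.6


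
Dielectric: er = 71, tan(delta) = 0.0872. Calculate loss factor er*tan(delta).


Loss = 71 * 0.0872 = 6.191

6.191


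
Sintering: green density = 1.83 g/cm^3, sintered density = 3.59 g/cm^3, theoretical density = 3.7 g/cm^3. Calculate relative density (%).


Relative = 3.59 / 3.7 * 100 = 97.0%

97.0


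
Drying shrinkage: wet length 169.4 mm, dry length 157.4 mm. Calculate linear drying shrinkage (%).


DS = (169.4 - 157.4) / 169.4 * 100 = 7.08%

7.08


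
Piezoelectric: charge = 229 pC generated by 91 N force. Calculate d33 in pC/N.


d33 = 229 / 91 = 2.5 pC/N

2.5


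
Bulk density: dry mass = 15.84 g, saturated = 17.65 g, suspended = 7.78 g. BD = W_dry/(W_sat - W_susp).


BD = 15.84 / (17.65 - 7.78) = 15.84 / 9.87 = 1.605 g/cm^3

1.605


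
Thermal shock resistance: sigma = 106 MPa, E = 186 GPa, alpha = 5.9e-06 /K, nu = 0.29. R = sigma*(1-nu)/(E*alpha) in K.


R = 106*(1-0.29)/(186*1000*5.9e-06) = 69 K

69


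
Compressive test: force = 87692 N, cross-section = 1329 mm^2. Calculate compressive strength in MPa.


CS = 87692 / 1329 = 66.0 MPa

66.0


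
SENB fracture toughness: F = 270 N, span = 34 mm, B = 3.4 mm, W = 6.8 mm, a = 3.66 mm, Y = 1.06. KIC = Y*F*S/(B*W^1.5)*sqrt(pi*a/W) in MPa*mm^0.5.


KIC = 1.06*270*34/(3.4*6.8^1.5)*sqrt(pi*3.66/6.8) = 209.88

209.88


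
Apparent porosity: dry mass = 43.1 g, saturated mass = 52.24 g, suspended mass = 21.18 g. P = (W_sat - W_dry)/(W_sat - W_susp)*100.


P = (52.24 - 43.1) / (52.24 - 21.18) * 100 = 9.14 / 31.06 * 100 = 29.4%

29.4
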